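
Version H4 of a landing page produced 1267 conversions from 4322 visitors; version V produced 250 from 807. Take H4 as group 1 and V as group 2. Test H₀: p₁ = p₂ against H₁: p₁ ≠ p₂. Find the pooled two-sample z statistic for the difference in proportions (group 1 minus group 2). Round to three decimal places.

p̂₁ = 1267/4322 ≈ 0.29315, p̂₂ = 250/807 ≈ 0.30979.
Pooled p̂ = (1267+250)/(4322+807) = 1517/5129 = 0.29577.
SE = √(p̂(1−p̂)(1/n₁+1/n₂)) = √(0.29577·0.70423·0.00147053) = √(0.000306297) = 0.01750.
z = (0.29315 − 0.30979)/0.01750 = -0.01664/0.01750 = -0.951.

z = -0.951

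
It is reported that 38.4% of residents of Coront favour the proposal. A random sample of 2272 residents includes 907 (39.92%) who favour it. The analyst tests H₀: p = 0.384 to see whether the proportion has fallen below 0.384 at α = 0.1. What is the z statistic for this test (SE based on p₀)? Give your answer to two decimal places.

p̂ = 907/2272 ≈ 0.3992.
Standard error under H₀: √(0.384×0.616/2272) = 0.0102.
z = (0.3992 − 0.384)/0.0102 = 0.0152/0.0102 = 1.49.
p-value = P(Z < 1.490) ≈ 0.9319. With α = 0.1, fail to reject H₀.

z = 1.49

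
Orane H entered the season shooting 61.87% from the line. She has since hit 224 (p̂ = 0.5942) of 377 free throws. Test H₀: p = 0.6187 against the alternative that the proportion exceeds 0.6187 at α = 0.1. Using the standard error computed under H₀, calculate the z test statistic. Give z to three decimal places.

p̂ = 224/377 ≈ 0.59416.
Under H₀, SE = √(0.6187·0.3813/377) = √(0.000625757) = 0.02502.
z = (0.59416 − 0.6187)/0.02502 = -0.02454/0.02502 = -0.981.
p-value = P(Z > -0.981) ≈ 0.8367, so at α = 0.1 we fail to reject H₀.

z = -0.981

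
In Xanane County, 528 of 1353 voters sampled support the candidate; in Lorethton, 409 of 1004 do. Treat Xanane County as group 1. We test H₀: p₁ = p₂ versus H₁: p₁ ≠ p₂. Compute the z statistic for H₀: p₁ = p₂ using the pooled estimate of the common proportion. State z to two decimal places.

z = -0.84

p̂₁ = 528/1353 ≈ 0.3902, p̂₂ = 409/1004 ≈ 0.4074.
Pooled p̂ = (528+409)/(1353+1004) = 937/2357 = 0.3975.
SE = √(0.239502 × 0.00173511) = 0.0204.
z = (0.3902 − 0.4074)/0.0204 = -0.0172/0.0204 = -0.84.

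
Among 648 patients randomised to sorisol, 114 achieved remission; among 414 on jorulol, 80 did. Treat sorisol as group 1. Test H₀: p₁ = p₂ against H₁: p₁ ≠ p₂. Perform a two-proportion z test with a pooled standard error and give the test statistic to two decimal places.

z = -0.71

p̂₁ = 114/648 = 0.1759, p̂₂ = 80/414 = 0.1932.
Pooled p̂ = (114+80)/(648+414) = 194/1062 = 0.1827.
SE = √(0.149304 × 0.00395867) = 0.0243.
z = (0.1759 − 0.1932)/0.0243 = -0.0173/0.0243 = -0.71.
p-value = 2·P(Z > 0.712) ≈ 0.4764.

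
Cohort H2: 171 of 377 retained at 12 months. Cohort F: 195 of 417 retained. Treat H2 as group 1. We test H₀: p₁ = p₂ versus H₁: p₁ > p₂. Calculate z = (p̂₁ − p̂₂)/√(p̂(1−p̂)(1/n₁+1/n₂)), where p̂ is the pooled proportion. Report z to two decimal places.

p̂₁ = 171/377 = 0.4536, p̂₂ = 195/417 = 0.4676.
Pooled p̂ = (171+195)/(377+417) = 366/794 = 0.4610.
SE = √(p̂(1−p̂)(1/n₁+1/n₂)) = √(0.4610·0.5390·0.0050506) = √(0.00125495) = 0.0354.
z = (0.4536 − 0.4676)/0.0354 = -0.0140/0.0354 = -0.40.
p-value = P(Z > -0.396) ≈ 0.6541.

z = -0.40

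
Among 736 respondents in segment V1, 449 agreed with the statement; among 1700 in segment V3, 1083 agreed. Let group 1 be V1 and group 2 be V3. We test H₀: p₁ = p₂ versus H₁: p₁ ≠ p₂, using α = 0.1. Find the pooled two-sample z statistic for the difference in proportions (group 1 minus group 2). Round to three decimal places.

z = -1.267

p̂₁ = 449/736 ≈ 0.61005, p̂₂ = 1083/1700 ≈ 0.63706.
Pooled p̂ = (449+1083)/(736+1700) = 1532/2436 = 0.62890.
SE = √(p̂(1−p̂)(1/n₁+1/n₂)) = √(0.62890·0.37110·0.00194693) = √(0.000454384) = 0.02132.
z = (0.61005 − 0.63706)/0.02132 = -0.02701/0.02132 = -1.267.
Two-sided p-value ≈ 2·Φ(−1.267) = 0.2052. With α = 0.1, fail to reject H₀.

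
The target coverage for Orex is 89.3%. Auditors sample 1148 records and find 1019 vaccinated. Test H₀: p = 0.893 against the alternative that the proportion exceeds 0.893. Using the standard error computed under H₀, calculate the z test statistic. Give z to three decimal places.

z = -0.589

p̂ = 1019/1148 = 0.88763.
Under H₀, SE = √(0.893·0.107/1148) = √(8.32326e-05) = 0.00912.
z = (0.88763 − 0.893)/0.00912 = -0.00537/0.00912 = -0.589.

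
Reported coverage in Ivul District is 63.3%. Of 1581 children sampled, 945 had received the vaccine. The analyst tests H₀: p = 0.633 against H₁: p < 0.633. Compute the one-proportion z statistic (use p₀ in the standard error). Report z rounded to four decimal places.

p̂ = 945/1581 ≈ 0.597723.
SE = √(p₀(1−p₀)/n) = √(0.23231/1581) = 0.012122.
z = (0.597723 − 0.633)/0.012122 = -0.035277/0.012122 = -2.9102.
p-value = P(Z < -2.910) ≈ 0.0018.

z = -2.9102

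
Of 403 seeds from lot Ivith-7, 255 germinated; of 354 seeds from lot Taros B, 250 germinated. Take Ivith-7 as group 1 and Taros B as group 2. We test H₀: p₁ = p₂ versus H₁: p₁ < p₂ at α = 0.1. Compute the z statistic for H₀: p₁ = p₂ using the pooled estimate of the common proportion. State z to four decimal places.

z = -2.1400

p̂₁ = 255/403 = 0.632754, p̂₂ = 250/354 = 0.706215.
Pooled p̂ = (255+250)/(403+354) = 505/757 = 0.667107.
SE = √(0.222075 × 0.00530625) = 0.034328.
z = (0.632754 − 0.706215)/0.034328 = -0.073461/0.034328 = -2.1400.
p-value = P(Z < -2.140) ≈ 0.0162; since p < α = 0.1, reject H₀.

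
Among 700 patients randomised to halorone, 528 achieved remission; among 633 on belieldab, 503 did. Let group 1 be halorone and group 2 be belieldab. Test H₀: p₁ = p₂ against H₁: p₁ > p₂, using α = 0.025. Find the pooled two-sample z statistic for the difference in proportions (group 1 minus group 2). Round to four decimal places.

p̂₁ = 528/700 = 0.754286, p̂₂ = 503/633 = 0.794629.
Pooled p̂ = (528+503)/(700+633) = 1031/1333 = 0.773443.
SE = √(p̂(1−p̂)(1/n₁+1/n₂)) = √(0.773443·0.226557·0.00300835) = √(0.000527149) = 0.022960.
z = (0.754286 − 0.794629)/0.022960 = -0.040343/0.022960 = -1.7571.
p-value = P(Z > -1.757) ≈ 0.9606, so at α = 0.025 we fail to reject H₀.

z = -1.7571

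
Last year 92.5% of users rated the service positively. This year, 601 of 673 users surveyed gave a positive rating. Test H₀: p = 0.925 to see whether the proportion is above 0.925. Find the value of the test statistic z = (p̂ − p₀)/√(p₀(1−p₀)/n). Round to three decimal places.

z = -3.150

p̂ = 601/673 ≈ 0.893016.
Under H₀, SE = √(0.925·0.075/673) = √(0.000103083) = 0.010153.
z = (0.893016 − 0.925)/0.010153 = -0.031984/0.010153 = -3.150.
p-value = P(Z > -3.150) ≈ 0.9992.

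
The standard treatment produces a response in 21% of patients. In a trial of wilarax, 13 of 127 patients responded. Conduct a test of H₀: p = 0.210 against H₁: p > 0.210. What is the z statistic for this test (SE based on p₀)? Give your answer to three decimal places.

p̂ = 13/127 ≈ 0.10236.
Standard error under H₀: √(0.21×0.79/127) = 0.03614.
z = (0.10236 − 0.21)/0.03614 = -0.10764/0.03614 = -2.978.

z = -2.978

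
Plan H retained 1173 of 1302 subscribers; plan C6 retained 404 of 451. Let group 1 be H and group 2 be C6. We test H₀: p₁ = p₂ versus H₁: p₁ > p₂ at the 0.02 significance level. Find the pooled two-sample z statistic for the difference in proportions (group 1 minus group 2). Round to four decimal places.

z = 0.3127

p̂₁ = 1173/1302 ≈ 0.900922, p̂₂ = 404/451 ≈ 0.895787.
Pooled p̂ = (1173+404)/(1302+451) = 1577/1753 = 0.899601.
SE = √(0.0903193 × 0.00298534) = 0.016421.
z = (0.900922 − 0.895787)/0.016421 = 0.005135/0.016421 = 0.3127.
p-value = P(Z > 0.313) ≈ 0.3773; since p > α = 0.02, fail to reject H₀.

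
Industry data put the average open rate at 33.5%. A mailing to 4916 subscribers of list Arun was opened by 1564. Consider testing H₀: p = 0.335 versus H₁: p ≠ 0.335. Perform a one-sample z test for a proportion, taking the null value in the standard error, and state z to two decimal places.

p̂ = 1564/4916 ≈ 0.318145.
Under H₀, SE = √(0.335·0.665/4916) = √(4.53163e-05) = 0.006732.
z = (0.318145 − 0.335)/0.006732 = -0.016855/0.006732 = -2.50.
p-value = 2·P(Z > 2.504) ≈ 0.0123.

z = -2.50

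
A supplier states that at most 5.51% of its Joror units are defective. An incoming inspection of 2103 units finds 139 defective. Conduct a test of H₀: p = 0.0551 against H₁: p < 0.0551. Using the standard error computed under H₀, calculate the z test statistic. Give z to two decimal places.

z = 2.21

p̂ = 139/2103 ≈ 0.06610.
SE = √(p₀(1−p₀)/n) = √(0.052064/2103) = 0.00498.
z = (0.06610 − 0.0551)/0.00498 = 0.01100/0.00498 = 2.21.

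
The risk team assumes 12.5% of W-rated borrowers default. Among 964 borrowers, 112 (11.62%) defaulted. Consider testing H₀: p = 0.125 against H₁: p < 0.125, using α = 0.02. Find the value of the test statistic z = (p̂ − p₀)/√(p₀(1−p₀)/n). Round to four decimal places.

z = -0.8278

p̂ = 112/964 = 0.1161826.
Standard error under H₀: √(0.125×0.875/964) = 0.0106517.
z = (0.1161826 − 0.125)/0.0106517 = -0.0088174/0.0106517 = -0.8278.
p-value = P(Z < -0.828) ≈ 0.2039, so at α = 0.02 we fail to reject H₀.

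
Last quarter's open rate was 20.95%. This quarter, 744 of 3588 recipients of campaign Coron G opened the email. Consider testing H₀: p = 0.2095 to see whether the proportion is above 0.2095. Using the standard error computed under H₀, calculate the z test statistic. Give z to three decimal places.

z = -0.315

p̂ = 744/3588 ≈ 0.20736.
SE = √(p₀(1−p₀)/n) = √(0.16561/3588) = 0.00679.
z = (0.20736 − 0.2095)/0.00679 = -0.00214/0.00679 = -0.315.
p-value = P(Z > -0.315) ≈ 0.6237.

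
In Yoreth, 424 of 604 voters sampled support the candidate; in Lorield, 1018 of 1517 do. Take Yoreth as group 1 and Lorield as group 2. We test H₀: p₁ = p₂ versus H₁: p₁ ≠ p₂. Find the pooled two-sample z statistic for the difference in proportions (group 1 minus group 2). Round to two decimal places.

z = 1.38

p̂₁ = 424/604 = 0.7020, p̂₂ = 1018/1517 = 0.6711.
Pooled p̂ = (424+1018)/(604+1517) = 1442/2121 = 0.6799.
SE = √(p̂(1−p̂)(1/n₁+1/n₂)) = √(0.6799·0.3201·0.00231482) = √(0.000503816) = 0.0224.
z = (0.7020 − 0.6711)/0.0224 = 0.0309/0.0224 = 1.38.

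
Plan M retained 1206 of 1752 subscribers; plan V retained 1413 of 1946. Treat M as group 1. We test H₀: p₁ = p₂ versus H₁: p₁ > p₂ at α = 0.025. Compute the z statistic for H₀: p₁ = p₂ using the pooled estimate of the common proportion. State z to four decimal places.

z = -2.5214

p̂₁ = 1206/1752 ≈ 0.6883562, p̂₂ = 1413/1946 ≈ 0.7261048.
Pooled p̂ = (1206+1413)/(1752+1946) = 2619/3698 = 0.7082207.
SE = √(0.206644 × 0.00108465) = 0.0149712.
z = (0.6883562 − 0.7261048)/0.0149712 = -0.0377486/0.0149712 = -2.5214.
p-value = P(Z > -2.521) ≈ 0.9942; since p > α = 0.025, fail to reject H₀.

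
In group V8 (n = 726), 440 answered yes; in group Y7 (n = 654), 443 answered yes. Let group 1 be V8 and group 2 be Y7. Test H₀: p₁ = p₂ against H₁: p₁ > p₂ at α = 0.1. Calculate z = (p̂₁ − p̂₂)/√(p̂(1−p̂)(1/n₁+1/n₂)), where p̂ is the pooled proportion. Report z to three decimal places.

z = -2.755

p̂₁ = 440/726 = 0.60606, p̂₂ = 443/654 = 0.67737.
Pooled p̂ = (440+443)/(726+654) = 883/1380 = 0.63986.
SE = √(0.230441 × 0.00290646) = 0.02588.
z = (0.60606 − 0.67737)/0.02588 = -0.07131/0.02588 = -2.755.
p-value = P(Z > -2.755) ≈ 0.9971. With α = 0.1, fail to reject H₀.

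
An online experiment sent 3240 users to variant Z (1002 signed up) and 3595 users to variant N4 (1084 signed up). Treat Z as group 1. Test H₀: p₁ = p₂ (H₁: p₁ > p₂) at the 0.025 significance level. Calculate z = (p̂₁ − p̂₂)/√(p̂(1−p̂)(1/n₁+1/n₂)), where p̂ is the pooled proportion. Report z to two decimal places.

p̂₁ = 1002/3240 ≈ 0.30926, p̂₂ = 1084/3595 ≈ 0.30153.
Pooled p̂ = (1002+1084)/(3240+3595) = 2086/6835 = 0.30519.
SE = √(p̂(1−p̂)(1/n₁+1/n₂)) = √(0.30519·0.69481·0.000586806) = √(0.000124433) = 0.01115.
z = (0.30926 − 0.30153)/0.01115 = 0.00773/0.01115 = 0.69.
p-value = P(Z > 0.693) ≈ 0.2442; since p > α = 0.025, fail to reject H₀.

z = 0.69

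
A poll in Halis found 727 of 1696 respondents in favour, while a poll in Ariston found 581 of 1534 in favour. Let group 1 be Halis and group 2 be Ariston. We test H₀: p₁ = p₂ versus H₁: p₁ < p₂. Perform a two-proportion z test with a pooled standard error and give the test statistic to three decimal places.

z = 2.885

p̂₁ = 727/1696 ≈ 0.42866, p̂₂ = 581/1534 ≈ 0.37875.
Pooled p̂ = (727+581)/(1696+1534) = 1308/3230 = 0.40495.
SE = √(p̂(1−p̂)(1/n₁+1/n₂)) = √(0.40495·0.59505·0.00124151) = √(0.000299163) = 0.01730.
z = (0.42866 − 0.37875)/0.01730 = 0.04991/0.01730 = 2.885.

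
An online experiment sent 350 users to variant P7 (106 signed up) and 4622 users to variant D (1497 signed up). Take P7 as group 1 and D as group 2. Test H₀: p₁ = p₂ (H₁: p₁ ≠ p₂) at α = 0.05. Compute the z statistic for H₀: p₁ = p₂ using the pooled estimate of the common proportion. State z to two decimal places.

z = -0.81

p̂₁ = 106/350 = 0.3029, p̂₂ = 1497/4622 = 0.3239.
Pooled p̂ = (106+1497)/(350+4622) = 1603/4972 = 0.3224.
SE = √(p̂(1−p̂)(1/n₁+1/n₂)) = √(0.3224·0.6776·0.0030735) = √(0.000671437) = 0.0259.
z = (0.3029 − 0.3239)/0.0259 = -0.0210/0.0259 = -0.81.
p-value = 2·P(Z > 0.812) ≈ 0.4171; since p > α = 0.05, fail to reject H₀.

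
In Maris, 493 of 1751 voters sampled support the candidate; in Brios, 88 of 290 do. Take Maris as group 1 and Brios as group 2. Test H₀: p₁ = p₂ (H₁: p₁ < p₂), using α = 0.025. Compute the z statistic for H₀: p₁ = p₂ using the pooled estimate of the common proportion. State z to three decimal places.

z = -0.765

p̂₁ = 493/1751 ≈ 0.28155, p̂₂ = 88/290 ≈ 0.30345.
Pooled p̂ = (493+88)/(1751+290) = 581/2041 = 0.28466.
SE = √(p̂(1−p̂)(1/n₁+1/n₂)) = √(0.28466·0.71534·0.00401938) = √(0.000818468) = 0.02861.
z = (0.28155 − 0.30345)/0.02861 = -0.02190/0.02861 = -0.765.
p-value = P(Z < -0.765) ≈ 0.2220; since p > α = 0.025, fail to reject H₀.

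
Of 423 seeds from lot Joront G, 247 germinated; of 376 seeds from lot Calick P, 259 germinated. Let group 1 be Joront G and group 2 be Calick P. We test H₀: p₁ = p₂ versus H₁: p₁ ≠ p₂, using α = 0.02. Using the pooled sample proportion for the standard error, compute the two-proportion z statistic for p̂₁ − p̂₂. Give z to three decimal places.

p̂₁ = 247/423 = 0.58392, p̂₂ = 259/376 = 0.68883.
Pooled p̂ = (247+259)/(423+376) = 506/799 = 0.63329.
SE = √(0.232233 × 0.00502364) = 0.03416.
z = (0.58392 − 0.68883)/0.03416 = -0.10491/0.03416 = -3.071.
Two-sided p-value ≈ 2·Φ(−3.071) = 0.0021. With α = 0.02, reject H₀.

z = -3.071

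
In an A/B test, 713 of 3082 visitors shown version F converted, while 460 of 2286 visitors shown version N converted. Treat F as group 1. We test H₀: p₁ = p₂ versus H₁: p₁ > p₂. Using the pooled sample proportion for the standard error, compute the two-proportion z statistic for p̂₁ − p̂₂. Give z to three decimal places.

z = 2.640

p̂₁ = 713/3082 = 0.23134, p̂₂ = 460/2286 = 0.20122.
Pooled p̂ = (713+460)/(3082+2286) = 1173/5368 = 0.21852.
SE = √(p̂(1−p̂)(1/n₁+1/n₂)) = √(0.21852·0.78148·0.00076191) = √(0.000130109) = 0.01141.
z = (0.23134 − 0.20122)/0.01141 = 0.03012/0.01141 = 2.640.
p-value = P(Z > 2.640) ≈ 0.0041.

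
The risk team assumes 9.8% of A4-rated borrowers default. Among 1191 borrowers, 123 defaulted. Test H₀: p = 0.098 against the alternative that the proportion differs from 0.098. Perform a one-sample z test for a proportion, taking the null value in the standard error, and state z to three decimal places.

z = 0.612

p̂ = 123/1191 = 0.103275.
SE = √(p₀(1−p₀)/n) = √(0.088396/1191) = 0.008615.
z = (0.103275 − 0.098)/0.008615 = 0.005275/0.008615 = 0.612.
Two-sided p-value ≈ 2·Φ(−0.612) = 0.5404.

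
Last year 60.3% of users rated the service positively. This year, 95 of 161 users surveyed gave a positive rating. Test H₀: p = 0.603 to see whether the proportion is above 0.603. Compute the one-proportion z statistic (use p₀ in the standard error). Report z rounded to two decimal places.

z = -0.34

p̂ = 95/161 = 0.59006.
SE = √(p₀(1−p₀)/n) = √(0.23939/161) = 0.03856.
z = (0.59006 − 0.603)/0.03856 = -0.01294/0.03856 = -0.34.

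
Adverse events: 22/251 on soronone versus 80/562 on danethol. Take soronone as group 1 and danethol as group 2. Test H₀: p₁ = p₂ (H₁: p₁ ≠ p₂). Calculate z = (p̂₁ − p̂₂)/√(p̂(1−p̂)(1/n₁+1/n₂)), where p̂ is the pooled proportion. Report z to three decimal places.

p̂₁ = 22/251 ≈ 0.08765, p̂₂ = 80/562 ≈ 0.14235.
Pooled p̂ = (22+80)/(251+562) = 102/813 = 0.12546.
SE = √(0.109721 × 0.00576342) = 0.02515.
z = (0.08765 − 0.14235)/0.02515 = -0.05470/0.02515 = -2.175.
Two-sided p-value ≈ 2·Φ(−2.175) = 0.0296.

z = -2.175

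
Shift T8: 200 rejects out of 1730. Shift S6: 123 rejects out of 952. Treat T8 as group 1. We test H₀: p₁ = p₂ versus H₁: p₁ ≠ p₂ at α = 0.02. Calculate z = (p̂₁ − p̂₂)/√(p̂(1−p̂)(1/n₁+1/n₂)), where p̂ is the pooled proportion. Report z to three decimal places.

z = -1.035

p̂₁ = 200/1730 ≈ 0.11561, p̂₂ = 123/952 ≈ 0.12920.
Pooled p̂ = (200+123)/(1730+952) = 323/2682 = 0.12043.
SE = √(p̂(1−p̂)(1/n₁+1/n₂)) = √(0.12043·0.87957·0.00162845) = √(0.0001725) = 0.01313.
z = (0.11561 − 0.12920)/0.01313 = -0.01359/0.01313 = -1.035.
p-value = 2·P(Z > 1.035) ≈ 0.3006; since p > α = 0.02, fail to reject H₀.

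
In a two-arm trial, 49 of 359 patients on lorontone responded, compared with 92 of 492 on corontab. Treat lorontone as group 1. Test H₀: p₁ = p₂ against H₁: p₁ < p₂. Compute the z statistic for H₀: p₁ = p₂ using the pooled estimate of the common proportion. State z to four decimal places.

p̂₁ = 49/359 = 0.136490, p̂₂ = 92/492 = 0.186992.
Pooled p̂ = (49+92)/(359+492) = 141/851 = 0.165687.
SE = √(p̂(1−p̂)(1/n₁+1/n₂)) = √(0.165687·0.834313·0.00481804) = √(0.000666022) = 0.025807.
z = (0.136490 − 0.186992)/0.025807 = -0.050502/0.025807 = -1.9569.
p-value = P(Z < -1.957) ≈ 0.0252.

z = -1.9569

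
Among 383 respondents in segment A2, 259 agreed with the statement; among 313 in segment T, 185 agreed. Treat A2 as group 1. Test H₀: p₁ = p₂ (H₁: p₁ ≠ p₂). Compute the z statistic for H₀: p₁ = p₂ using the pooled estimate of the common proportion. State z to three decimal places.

z = 2.326

p̂₁ = 259/383 = 0.67624, p̂₂ = 185/313 = 0.59105.
Pooled p̂ = (259+185)/(383+313) = 444/696 = 0.63793.
SE = √(p̂(1−p̂)(1/n₁+1/n₂)) = √(0.63793·0.36207·0.00580585) = √(0.00134101) = 0.03662.
z = (0.67624 − 0.59105)/0.03662 = 0.08519/0.03662 = 2.326.
Two-sided p-value ≈ 2·Φ(−2.326) = 0.0200.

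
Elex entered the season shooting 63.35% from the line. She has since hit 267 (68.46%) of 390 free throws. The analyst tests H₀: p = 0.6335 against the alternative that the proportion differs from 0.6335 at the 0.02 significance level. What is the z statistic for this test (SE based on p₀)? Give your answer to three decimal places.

p̂ = 267/390 = 0.68462.
Under H₀, SE = √(0.6335·0.3665/390) = √(0.000595328) = 0.02440.
z = (0.68462 − 0.6335)/0.02440 = 0.05112/0.02440 = 2.095.
p-value = 2·P(Z > 2.095) ≈ 0.0362; since p > α = 0.02, fail to reject H₀.

z = 2.095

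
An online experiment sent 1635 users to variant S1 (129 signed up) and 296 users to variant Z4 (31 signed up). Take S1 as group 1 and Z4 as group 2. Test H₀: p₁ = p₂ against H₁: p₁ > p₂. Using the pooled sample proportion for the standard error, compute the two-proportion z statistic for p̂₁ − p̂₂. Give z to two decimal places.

z = -1.48

p̂₁ = 129/1635 ≈ 0.0789, p̂₂ = 31/296 ≈ 0.1047.
Pooled p̂ = (129+31)/(1635+296) = 160/1931 = 0.0829.
SE = √(0.0759931 × 0.00399) = 0.0174.
z = (0.0789 − 0.1047)/0.0174 = -0.0258/0.0174 = -1.48.
p-value = P(Z > -1.483) ≈ 0.9310.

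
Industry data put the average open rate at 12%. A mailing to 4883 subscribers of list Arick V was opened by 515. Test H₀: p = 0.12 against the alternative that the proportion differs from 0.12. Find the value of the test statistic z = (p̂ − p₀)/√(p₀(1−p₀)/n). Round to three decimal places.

z = -3.125

p̂ = 515/4883 = 0.10547.
Standard error under H₀: √(0.12×0.88/4883) = 0.00465.
z = (0.10547 − 0.12)/0.00465 = -0.01453/0.00465 = -3.125.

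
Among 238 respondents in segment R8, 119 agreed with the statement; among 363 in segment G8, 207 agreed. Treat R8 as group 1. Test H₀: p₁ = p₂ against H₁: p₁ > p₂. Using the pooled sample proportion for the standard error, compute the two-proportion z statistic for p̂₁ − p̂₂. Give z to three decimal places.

z = -1.691

p̂₁ = 119/238 ≈ 0.50000, p̂₂ = 207/363 ≈ 0.57025.
Pooled p̂ = (119+207)/(238+363) = 326/601 = 0.54243.
SE = √(p̂(1−p̂)(1/n₁+1/n₂)) = √(0.54243·0.45757·0.0069565) = √(0.0017266) = 0.04155.
z = (0.50000 − 0.57025)/0.04155 = -0.07025/0.04155 = -1.691.
p-value = P(Z > -1.691) ≈ 0.9545.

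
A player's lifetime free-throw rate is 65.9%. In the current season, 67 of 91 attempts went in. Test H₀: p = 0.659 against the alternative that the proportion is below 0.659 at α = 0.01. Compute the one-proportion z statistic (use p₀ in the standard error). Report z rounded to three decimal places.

z = 1.555

p̂ = 67/91 = 0.73626.
Under H₀, SE = √(0.659·0.341/91) = √(0.00246944) = 0.04969.
z = (0.73626 − 0.659)/0.04969 = 0.07726/0.04969 = 1.555.
p-value = P(Z < 1.555) ≈ 0.9400; since p > α = 0.01, fail to reject H₀.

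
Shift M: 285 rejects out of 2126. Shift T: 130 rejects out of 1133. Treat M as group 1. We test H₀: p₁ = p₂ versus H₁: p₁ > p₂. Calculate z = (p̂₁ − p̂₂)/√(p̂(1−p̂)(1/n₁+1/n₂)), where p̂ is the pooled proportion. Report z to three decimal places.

z = 1.575

p̂₁ = 285/2126 = 0.13405, p̂₂ = 130/1133 = 0.11474.
Pooled p̂ = (285+130)/(2126+1133) = 415/3259 = 0.12734.
SE = √(p̂(1−p̂)(1/n₁+1/n₂)) = √(0.12734·0.87266·0.00135298) = √(0.000150349) = 0.01226.
z = (0.13405 − 0.11474)/0.01226 = 0.01931/0.01226 = 1.575.
p-value = P(Z > 1.575) ≈ 0.0576.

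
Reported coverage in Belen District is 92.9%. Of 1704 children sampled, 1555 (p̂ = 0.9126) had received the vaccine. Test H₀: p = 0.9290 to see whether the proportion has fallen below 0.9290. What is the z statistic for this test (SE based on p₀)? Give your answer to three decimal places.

z = -2.643

p̂ = 1555/1704 = 0.91256.
Under H₀, SE = √(0.929·0.071/1704) = √(3.87083e-05) = 0.00622.
z = (0.91256 − 0.929)/0.00622 = -0.01644/0.00622 = -2.643.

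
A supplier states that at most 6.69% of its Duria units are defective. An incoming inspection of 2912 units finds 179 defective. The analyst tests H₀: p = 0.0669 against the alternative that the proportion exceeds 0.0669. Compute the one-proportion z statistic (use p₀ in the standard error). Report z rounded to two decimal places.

p̂ = 179/2912 = 0.0615.
SE = √(p₀(1−p₀)/n) = √(0.062424/2912) = 0.0046.
z = (0.0615 − 0.0669)/0.0046 = -0.0054/0.0046 = -1.17.
p-value = P(Z > -1.173) ≈ 0.8796.

z = -1.17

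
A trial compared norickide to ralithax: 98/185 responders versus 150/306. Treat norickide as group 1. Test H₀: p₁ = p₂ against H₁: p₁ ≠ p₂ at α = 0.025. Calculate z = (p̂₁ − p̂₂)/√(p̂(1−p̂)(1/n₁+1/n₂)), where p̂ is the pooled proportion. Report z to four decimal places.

p̂₁ = 98/185 = 0.529730, p̂₂ = 150/306 = 0.490196.
Pooled p̂ = (98+150)/(185+306) = 248/491 = 0.505092.
SE = √(p̂(1−p̂)(1/n₁+1/n₂)) = √(0.505092·0.494908·0.00867338) = √(0.00216812) = 0.046563.
z = (0.529730 − 0.490196)/0.046563 = 0.039534/0.046563 = 0.8490.
Two-sided p-value ≈ 2·Φ(−0.849) = 0.3959, so at α = 0.025 we fail to reject H₀.

z = 0.8490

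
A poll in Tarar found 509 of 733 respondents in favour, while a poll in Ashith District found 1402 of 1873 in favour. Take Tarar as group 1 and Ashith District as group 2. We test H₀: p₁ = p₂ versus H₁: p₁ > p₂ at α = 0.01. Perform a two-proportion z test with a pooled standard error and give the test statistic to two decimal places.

p̂₁ = 509/733 = 0.69441, p̂₂ = 1402/1873 = 0.74853.
Pooled p̂ = (509+1402)/(733+1873) = 1911/2606 = 0.73331.
SE = √(0.195567 × 0.00189816) = 0.01927.
z = (0.69441 − 0.74853)/0.01927 = -0.05412/0.01927 = -2.81.
p-value = P(Z > -2.809) ≈ 0.9975; since p > α = 0.01, fail to reject H₀.

z = -2.81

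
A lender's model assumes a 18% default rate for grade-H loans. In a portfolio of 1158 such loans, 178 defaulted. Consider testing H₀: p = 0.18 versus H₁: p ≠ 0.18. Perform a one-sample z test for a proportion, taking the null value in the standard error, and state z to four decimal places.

z = -2.3283

p̂ = 178/1158 ≈ 0.153713.
SE = √(p₀(1−p₀)/n) = √(0.1476/1158) = 0.011290.
z = (0.153713 − 0.18)/0.011290 = -0.026287/0.011290 = -2.3283.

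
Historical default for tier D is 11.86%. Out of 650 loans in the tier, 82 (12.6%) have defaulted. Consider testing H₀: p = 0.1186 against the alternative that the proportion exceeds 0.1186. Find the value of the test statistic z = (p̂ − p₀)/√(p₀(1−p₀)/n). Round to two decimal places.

p̂ = 82/650 ≈ 0.1262.
SE = √(p₀(1−p₀)/n) = √(0.10453/650) = 0.0127.
z = (0.1262 − 0.1186)/0.0127 = 0.0076/0.0127 = 0.60.

z = 0.60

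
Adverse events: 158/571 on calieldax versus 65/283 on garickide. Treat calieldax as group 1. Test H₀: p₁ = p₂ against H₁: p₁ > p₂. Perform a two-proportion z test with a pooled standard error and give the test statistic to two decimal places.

z = 1.47

p̂₁ = 158/571 = 0.2767, p̂₂ = 65/283 = 0.2297.
Pooled p̂ = (158+65)/(571+283) = 223/854 = 0.2611.
SE = √(p̂(1−p̂)(1/n₁+1/n₂)) = √(0.2611·0.7389·0.00528488) = √(0.00101966) = 0.0319.
z = (0.2767 − 0.2297)/0.0319 = 0.0470/0.0319 = 1.47.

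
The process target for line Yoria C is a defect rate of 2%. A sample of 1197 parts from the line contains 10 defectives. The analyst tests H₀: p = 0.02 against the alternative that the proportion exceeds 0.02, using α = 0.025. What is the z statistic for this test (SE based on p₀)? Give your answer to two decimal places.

p̂ = 10/1197 = 0.00835.
SE = √(p₀(1−p₀)/n) = √(0.0196/1197) = 0.00405.
z = (0.00835 − 0.02)/0.00405 = -0.01165/0.00405 = -2.88.
p-value = P(Z > -2.878) ≈ 0.9980, so at α = 0.025 we fail to reject H₀.

z = -2.88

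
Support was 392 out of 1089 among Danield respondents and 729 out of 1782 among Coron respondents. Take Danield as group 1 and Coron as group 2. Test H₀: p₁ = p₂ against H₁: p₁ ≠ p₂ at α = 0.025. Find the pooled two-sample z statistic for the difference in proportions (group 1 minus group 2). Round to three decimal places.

z = -2.618

p̂₁ = 392/1089 ≈ 0.359963, p̂₂ = 729/1782 ≈ 0.409091.
Pooled p̂ = (392+729)/(1089+1782) = 1121/2871 = 0.390456.
SE = √(0.238 × 0.00147944) = 0.018765.
z = (0.359963 − 0.409091)/0.018765 = -0.049128/0.018765 = -2.618.
p-value = 2·P(Z > 2.618) ≈ 0.0088, so at α = 0.025 we reject H₀.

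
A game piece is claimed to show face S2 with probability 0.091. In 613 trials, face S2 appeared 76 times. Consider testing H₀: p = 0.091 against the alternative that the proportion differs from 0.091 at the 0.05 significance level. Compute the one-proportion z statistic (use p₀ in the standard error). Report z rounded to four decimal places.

p̂ = 76/613 ≈ 0.1239804.
SE = √(p₀(1−p₀)/n) = √(0.082719/613) = 0.0116164.
z = (0.1239804 − 0.091)/0.0116164 = 0.0329804/0.0116164 = 2.8391.
p-value = 2·P(Z > 2.839) ≈ 0.0045. With α = 0.05, reject H₀.

z = 2.8391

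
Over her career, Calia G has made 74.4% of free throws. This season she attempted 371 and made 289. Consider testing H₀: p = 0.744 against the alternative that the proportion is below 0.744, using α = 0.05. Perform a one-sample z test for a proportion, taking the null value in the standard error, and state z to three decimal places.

p̂ = 289/371 ≈ 0.77898.
SE = √(p₀(1−p₀)/n) = √(0.19046/371) = 0.02266.
z = (0.77898 − 0.744)/0.02266 = 0.03498/0.02266 = 1.544.
p-value = P(Z < 1.544) ≈ 0.9387, so at α = 0.05 we fail to reject H₀.

z = 1.544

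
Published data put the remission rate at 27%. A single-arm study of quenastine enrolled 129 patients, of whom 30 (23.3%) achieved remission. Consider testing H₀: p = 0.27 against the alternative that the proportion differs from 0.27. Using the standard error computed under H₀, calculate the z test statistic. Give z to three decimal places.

z = -0.958

p̂ = 30/129 ≈ 0.23256.
Under H₀, SE = √(0.27·0.73/129) = √(0.00152791) = 0.03909.
z = (0.23256 − 0.27)/0.03909 = -0.03744/0.03909 = -0.958.
p-value = 2·P(Z > 0.958) ≈ 0.3381.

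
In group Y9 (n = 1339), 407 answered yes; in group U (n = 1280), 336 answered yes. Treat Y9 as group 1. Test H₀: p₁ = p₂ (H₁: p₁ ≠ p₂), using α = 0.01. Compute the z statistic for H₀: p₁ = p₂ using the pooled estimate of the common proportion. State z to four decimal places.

z = 2.3527

p̂₁ = 407/1339 = 0.3039582, p̂₂ = 336/1280 = 0.2625000.
Pooled p̂ = (407+336)/(1339+1280) = 743/2619 = 0.2836961.
SE = √(0.203213 × 0.00152808) = 0.0176217.
z = (0.3039582 − 0.2625000)/0.0176217 = 0.0414582/0.0176217 = 2.3527.
Two-sided p-value ≈ 2·Φ(−2.353) = 0.0186, so at α = 0.01 we fail to reject H₀.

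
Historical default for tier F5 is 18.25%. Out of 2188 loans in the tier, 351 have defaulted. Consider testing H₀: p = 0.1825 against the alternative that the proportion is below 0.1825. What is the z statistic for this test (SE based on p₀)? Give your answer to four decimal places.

z = -2.6739

p̂ = 351/2188 ≈ 0.16042048.
Standard error under H₀: √(0.1825×0.8175/2188) = 0.00825756.
z = (0.16042048 − 0.1825)/0.00825756 = -0.02207952/0.00825756 = -2.6739.
p-value = P(Z < -2.674) ≈ 0.0037.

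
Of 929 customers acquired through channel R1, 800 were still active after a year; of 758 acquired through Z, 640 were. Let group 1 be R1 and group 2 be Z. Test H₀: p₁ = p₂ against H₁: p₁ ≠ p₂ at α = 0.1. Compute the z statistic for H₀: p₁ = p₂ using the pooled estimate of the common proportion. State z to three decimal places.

z = 0.972

p̂₁ = 800/929 = 0.86114, p̂₂ = 640/758 = 0.84433.
Pooled p̂ = (800+640)/(929+758) = 1440/1687 = 0.85359.
SE = √(p̂(1−p̂)(1/n₁+1/n₂)) = √(0.85359·0.14641·0.00239569) = √(0.000299405) = 0.01730.
z = (0.86114 − 0.84433)/0.01730 = 0.01681/0.01730 = 0.972.
Two-sided p-value ≈ 2·Φ(−0.972) = 0.3312. With α = 0.1, fail to reject H₀.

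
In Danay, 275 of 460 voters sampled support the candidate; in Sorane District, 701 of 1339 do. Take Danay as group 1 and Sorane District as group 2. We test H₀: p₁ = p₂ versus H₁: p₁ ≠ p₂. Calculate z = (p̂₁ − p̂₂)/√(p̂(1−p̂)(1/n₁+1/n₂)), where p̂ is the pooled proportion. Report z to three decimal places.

p̂₁ = 275/460 ≈ 0.59783, p̂₂ = 701/1339 ≈ 0.52353.
Pooled p̂ = (275+701)/(460+1339) = 976/1799 = 0.54252.
SE = √(p̂(1−p̂)(1/n₁+1/n₂)) = √(0.54252·0.45748·0.00292074) = √(0.000724903) = 0.02692.
z = (0.59783 − 0.52353)/0.02692 = 0.07430/0.02692 = 2.760.
p-value = 2·P(Z > 2.760) ≈ 0.0058.

z = 2.760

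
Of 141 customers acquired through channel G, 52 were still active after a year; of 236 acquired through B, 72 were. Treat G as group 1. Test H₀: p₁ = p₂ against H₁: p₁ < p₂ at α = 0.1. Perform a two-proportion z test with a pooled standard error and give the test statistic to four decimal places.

p̂₁ = 52/141 = 0.368794, p̂₂ = 72/236 = 0.305085.
Pooled p̂ = (52+72)/(141+236) = 124/377 = 0.328912.
SE = √(0.220729 × 0.0113295) = 0.050007.
z = (0.368794 − 0.305085)/0.050007 = 0.063709/0.050007 = 1.2740.
p-value = P(Z < 1.274) ≈ 0.8987; since p > α = 0.1, fail to reject H₀.

z = 1.2740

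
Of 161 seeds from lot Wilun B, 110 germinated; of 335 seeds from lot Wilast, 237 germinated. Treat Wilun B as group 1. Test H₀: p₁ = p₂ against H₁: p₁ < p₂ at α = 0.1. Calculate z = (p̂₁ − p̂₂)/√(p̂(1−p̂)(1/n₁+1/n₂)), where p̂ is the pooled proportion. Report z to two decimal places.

z = -0.55

p̂₁ = 110/161 ≈ 0.6832, p̂₂ = 237/335 ≈ 0.7075.
Pooled p̂ = (110+237)/(161+335) = 347/496 = 0.6996.
SE = √(p̂(1−p̂)(1/n₁+1/n₂)) = √(0.6996·0.3004·0.00919625) = √(0.0019327) = 0.0440.
z = (0.6832 − 0.7075)/0.0440 = -0.0243/0.0440 = -0.55.
p-value = P(Z < -0.551) ≈ 0.2907, so at α = 0.1 we fail to reject H₀.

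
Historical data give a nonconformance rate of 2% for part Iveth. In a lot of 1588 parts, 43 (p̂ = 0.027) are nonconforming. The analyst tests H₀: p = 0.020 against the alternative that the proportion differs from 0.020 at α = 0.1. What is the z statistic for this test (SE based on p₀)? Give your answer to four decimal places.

p̂ = 43/1588 ≈ 0.0270781.
Standard error under H₀: √(0.02×0.98/1588) = 0.0035132.
z = (0.0270781 − 0.02)/0.0035132 = 0.0070781/0.0035132 = 2.0147.
p-value = 2·P(Z > 2.015) ≈ 0.0439; since p < α = 0.1, reject H₀.

z = 2.0147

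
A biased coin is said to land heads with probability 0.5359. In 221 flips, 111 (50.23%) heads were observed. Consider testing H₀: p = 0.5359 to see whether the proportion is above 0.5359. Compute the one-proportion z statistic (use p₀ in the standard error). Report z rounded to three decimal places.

z = -1.003

p̂ = 111/221 = 0.50226.
Standard error under H₀: √(0.5359×0.4641/221) = 0.03355.
z = (0.50226 − 0.5359)/0.03355 = -0.03364/0.03355 = -1.003.
p-value = P(Z > -1.003) ≈ 0.8420.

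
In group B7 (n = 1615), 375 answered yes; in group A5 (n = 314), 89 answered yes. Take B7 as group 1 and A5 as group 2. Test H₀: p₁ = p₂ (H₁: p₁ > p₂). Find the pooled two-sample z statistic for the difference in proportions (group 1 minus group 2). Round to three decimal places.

z = -1.944

p̂₁ = 375/1615 = 0.23220, p̂₂ = 89/314 = 0.28344.
Pooled p̂ = (375+89)/(1615+314) = 464/1929 = 0.24054.
SE = √(p̂(1−p̂)(1/n₁+1/n₂)) = √(0.24054·0.75946·0.00380391) = √(0.000694898) = 0.02636.
z = (0.23220 − 0.28344)/0.02636 = -0.05124/0.02636 = -1.944.
p-value = P(Z > -1.944) ≈ 0.9740.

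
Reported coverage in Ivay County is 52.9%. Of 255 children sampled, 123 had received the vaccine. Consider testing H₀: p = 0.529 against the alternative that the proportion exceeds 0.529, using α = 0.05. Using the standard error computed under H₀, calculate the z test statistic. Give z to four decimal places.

z = -1.4923

p̂ = 123/255 ≈ 0.482353.
SE = √(p₀(1−p₀)/n) = √(0.24916/255) = 0.031259.
z = (0.482353 − 0.529)/0.031259 = -0.046647/0.031259 = -1.4923.
p-value = P(Z > -1.492) ≈ 0.9322. With α = 0.05, fail to reject H₀.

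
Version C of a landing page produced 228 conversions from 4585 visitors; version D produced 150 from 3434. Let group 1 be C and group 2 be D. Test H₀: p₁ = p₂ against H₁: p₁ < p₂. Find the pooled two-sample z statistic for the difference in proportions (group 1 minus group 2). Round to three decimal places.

p̂₁ = 228/4585 = 0.049727, p̂₂ = 150/3434 = 0.043681.
Pooled p̂ = (228+150)/(4585+3434) = 378/8019 = 0.047138.
SE = √(p̂(1−p̂)(1/n₁+1/n₂)) = √(0.047138·0.952862·0.000509308) = √(2.28761e-05) = 0.004783.
z = (0.049727 − 0.043681)/0.004783 = 0.006046/0.004783 = 1.264.

z = 1.264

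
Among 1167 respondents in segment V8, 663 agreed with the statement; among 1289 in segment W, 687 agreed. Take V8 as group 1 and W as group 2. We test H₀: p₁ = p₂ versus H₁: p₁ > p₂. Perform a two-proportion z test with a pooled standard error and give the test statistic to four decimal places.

z = 1.7486

p̂₁ = 663/1167 ≈ 0.568123, p̂₂ = 687/1289 ≈ 0.532971.
Pooled p̂ = (663+687)/(1167+1289) = 1350/2456 = 0.549674.
SE = √(p̂(1−p̂)(1/n₁+1/n₂)) = √(0.549674·0.450326·0.00163269) = √(0.000404145) = 0.020103.
z = (0.568123 − 0.532971)/0.020103 = 0.035152/0.020103 = 1.7486.
p-value = P(Z > 1.749) ≈ 0.0402.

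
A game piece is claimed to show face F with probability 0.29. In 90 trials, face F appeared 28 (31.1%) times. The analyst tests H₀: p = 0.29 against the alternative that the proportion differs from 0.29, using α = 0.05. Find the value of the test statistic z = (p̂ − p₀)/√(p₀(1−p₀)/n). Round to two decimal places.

z = 0.44

p̂ = 28/90 ≈ 0.3111.
Under H₀, SE = √(0.29·0.71/90) = √(0.00228778) = 0.0478.
z = (0.3111 − 0.29)/0.0478 = 0.0211/0.0478 = 0.44.
Two-sided p-value ≈ 2·Φ(−0.441) = 0.6589; since p > α = 0.05, fail to reject H₀.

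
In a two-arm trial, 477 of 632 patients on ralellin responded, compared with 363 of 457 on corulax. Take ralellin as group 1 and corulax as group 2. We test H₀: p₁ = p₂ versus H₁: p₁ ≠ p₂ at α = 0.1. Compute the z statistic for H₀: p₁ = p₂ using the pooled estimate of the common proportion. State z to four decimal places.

z = -1.5342

p̂₁ = 477/632 ≈ 0.7547468, p̂₂ = 363/457 ≈ 0.7943107.
Pooled p̂ = (477+363)/(632+457) = 840/1089 = 0.7713499.
SE = √(p̂(1−p̂)(1/n₁+1/n₂)) = √(0.7713499·0.2286501·0.00377046) = √(0.000664994) = 0.0257875.
z = (0.7547468 − 0.7943107)/0.0257875 = -0.0395639/0.0257875 = -1.5342.
p-value = 2·P(Z > 1.534) ≈ 0.1250; since p > α = 0.1, fail to reject H₀.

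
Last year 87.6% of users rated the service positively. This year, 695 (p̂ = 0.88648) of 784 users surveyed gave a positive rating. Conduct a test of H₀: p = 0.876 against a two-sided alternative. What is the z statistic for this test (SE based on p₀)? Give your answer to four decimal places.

p̂ = 695/784 ≈ 0.886480.
Standard error under H₀: √(0.876×0.124/784) = 0.011771.
z = (0.886480 − 0.876)/0.011771 = 0.010480/0.011771 = 0.8903.
p-value = 2·P(Z > 0.890) ≈ 0.3733.

z = 0.8903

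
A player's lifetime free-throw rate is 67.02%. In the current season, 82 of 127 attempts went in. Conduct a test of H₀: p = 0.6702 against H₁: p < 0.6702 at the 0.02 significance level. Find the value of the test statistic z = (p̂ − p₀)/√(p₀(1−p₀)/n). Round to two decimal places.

p̂ = 82/127 ≈ 0.6457.
Standard error under H₀: √(0.6702×0.3298/127) = 0.0417.
z = (0.6457 − 0.6702)/0.0417 = -0.0245/0.0417 = -0.59.
p-value = P(Z < -0.588) ≈ 0.2783. With α = 0.02, fail to reject H₀.

z = -0.59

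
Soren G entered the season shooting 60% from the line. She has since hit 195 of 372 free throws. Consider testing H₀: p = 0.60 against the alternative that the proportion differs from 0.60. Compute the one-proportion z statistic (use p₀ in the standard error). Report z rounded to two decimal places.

z = -2.98

p̂ = 195/372 = 0.5242.
Under H₀, SE = √(0.6·0.4/372) = √(0.000645161) = 0.0254.
z = (0.5242 − 0.6)/0.0254 = -0.0758/0.0254 = -2.98.
Two-sided p-value ≈ 2·Φ(−2.985) = 0.0028.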